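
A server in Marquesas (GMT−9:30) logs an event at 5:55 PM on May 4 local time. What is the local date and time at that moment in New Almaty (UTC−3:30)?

New Almaty is 6:00 ahead of Marquesas.
Shift by the zone difference: 5:55 PM + 6:00 = 11:55 PM on May 4 in New Almaty.

11:55 PM on May 4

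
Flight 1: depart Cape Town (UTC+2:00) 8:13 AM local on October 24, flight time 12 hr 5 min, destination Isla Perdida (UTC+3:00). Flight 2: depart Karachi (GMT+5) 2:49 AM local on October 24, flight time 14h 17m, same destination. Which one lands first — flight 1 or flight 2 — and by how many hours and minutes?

the second, by 6 hours 12 minutes

Flight 1 in UTC: 8:13 AM − 2:00 = 6:13 AM on Oct 24.
+12 hours 5 minutes → arrive 6:18 PM UTC on Oct 24.
Flight 2 in UTC: 2:49 AM − 5:00 = 9:49 PM on Oct 23.
+14 hours 17 minutes → arrive 12:06 PM UTC on Oct 24.
Flight 2 lands earlier by 6 hours 12 minutes.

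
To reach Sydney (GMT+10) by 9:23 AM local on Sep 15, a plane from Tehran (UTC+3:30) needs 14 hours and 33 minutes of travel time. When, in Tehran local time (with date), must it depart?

Target arrival in UTC: 9:23 AM − 10:00 = 11:23 PM on Sep 14.
Subtract 14 hours 33 minutes → departure 8:50 AM UTC on Sep 14.
Tehran is UTC+3:30: 8:50 AM + 3:30 = 12:20 PM on Sep 14.

12:20 PM on Sep 14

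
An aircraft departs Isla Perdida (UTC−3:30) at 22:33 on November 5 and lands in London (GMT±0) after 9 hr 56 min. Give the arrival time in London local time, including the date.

London is 3:30 ahead of Isla Perdida.
After 9 hours 56 minutes it is 08:29 (Nov 6) in Isla Perdida.
Shift by the zone difference: 08:29 + 3:30 = 11:59 on Nov 6 in London.

11:59 on November 6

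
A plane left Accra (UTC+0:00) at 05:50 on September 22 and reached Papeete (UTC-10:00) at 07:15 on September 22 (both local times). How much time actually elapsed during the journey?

Departure is already UTC: 05:50 on Sep 22.
Arrival in UTC: 07:15 + 10:00 = 17:15 on Sep 22.
Elapsed = 17:15 − 05:50 = 11 hours 25 minutes.

11 hours 25 minutes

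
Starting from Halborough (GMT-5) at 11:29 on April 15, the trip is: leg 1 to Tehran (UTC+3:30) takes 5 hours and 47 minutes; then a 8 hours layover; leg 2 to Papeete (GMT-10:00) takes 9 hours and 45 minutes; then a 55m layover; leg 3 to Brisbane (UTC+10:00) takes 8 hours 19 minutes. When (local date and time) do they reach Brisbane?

Convert departure to UTC: 11:29 + 5:00 = 16:29 UTC on Apr 15.
Add 5 hours and 47 minutes leg 1 → 22:16 UTC.
Add 8 hours layover in Tehran → 06:16 UTC (Apr 16).
Add 9 hours and 45 minutes leg 2 → 16:01 UTC.
Add 55 minutes layover in Papeete → 16:56 UTC.
Add 8 hours 19 minutes leg 3 → 01:15 UTC (Apr 17).
Brisbane is UTC+10:00, so local arrival = 01:15 + 10:00 = 11:15 on Apr 17.

11:15 on Apr 17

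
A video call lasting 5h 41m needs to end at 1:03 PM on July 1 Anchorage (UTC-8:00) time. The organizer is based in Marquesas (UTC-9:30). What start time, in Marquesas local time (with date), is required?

5:52 AM on July 1

Target end time in UTC: 1:03 PM + 8:00 = 9:03 PM on Jul 1.
Subtract 5 hours and 41 minutes → start 3:22 PM UTC on Jul 1.
Marquesas is UTC−9:30: 3:22 PM − 9:30 = 5:52 AM on Jul 1.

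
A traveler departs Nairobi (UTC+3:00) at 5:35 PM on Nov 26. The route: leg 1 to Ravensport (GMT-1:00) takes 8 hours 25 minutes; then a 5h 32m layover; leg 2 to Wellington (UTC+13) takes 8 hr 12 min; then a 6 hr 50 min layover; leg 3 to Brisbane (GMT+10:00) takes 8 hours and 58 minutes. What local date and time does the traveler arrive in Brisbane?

2:32 PM on November 28

Convert departure to UTC: 5:35 PM − 3:00 = 2:35 PM UTC on Nov 26.
Add 8 hours 25 minutes leg 1 → 11:00 PM UTC.
Add 5 hours 32 minutes layover in Ravensport → 4:32 AM UTC (Nov 27).
Add 8 hours 12 minutes leg 2 → 12:44 PM UTC.
Add 6 hours 50 minutes layover in Wellington → 7:34 PM UTC.
Add 8 hours 58 minutes leg 3 → 4:32 AM UTC (Nov 28).
Brisbane is UTC+10:00, so local arrival = 4:32 AM + 10:00 = 2:32 PM on Nov 28.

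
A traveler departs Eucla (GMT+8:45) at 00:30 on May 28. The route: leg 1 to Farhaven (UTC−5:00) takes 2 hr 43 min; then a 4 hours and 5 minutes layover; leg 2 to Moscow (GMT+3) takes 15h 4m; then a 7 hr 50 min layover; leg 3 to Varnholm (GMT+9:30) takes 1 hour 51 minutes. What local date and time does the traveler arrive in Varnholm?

08:48 on May 29

Convert departure to UTC: 00:30 − 8:45 = 15:45 UTC on May 27.
Add 2 hours 43 minutes leg 1 → 18:28 UTC.
Add 4 hours 5 minutes layover in Farhaven → 22:33 UTC.
Add 15 hours 4 minutes leg 2 → 13:37 UTC (May 28).
Add 7 hours 50 minutes layover in Moscow → 21:27 UTC.
Add 1 hour 51 minutes leg 3 → 23:18 UTC.
Varnholm is UTC+9:30, so local arrival = 23:18 + 9:30 = 08:48 on May 29.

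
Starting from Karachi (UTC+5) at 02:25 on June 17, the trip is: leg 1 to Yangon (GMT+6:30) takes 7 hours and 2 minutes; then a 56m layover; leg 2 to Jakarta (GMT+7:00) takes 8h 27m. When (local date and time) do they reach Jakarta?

Convert departure to UTC: 02:25 − 5:00 = 21:25 UTC on Jun 16.
Add 7 hours 2 minutes leg 1 → 04:27 UTC (Jun 17).
Add 56 minutes layover in Yangon → 05:23 UTC.
Add 8 hours and 27 minutes leg 2 → 13:50 UTC.
Jakarta is UTC+7:00, so local arrival = 13:50 + 7:00 = 20:50 on Jun 17.

20:50 on June 17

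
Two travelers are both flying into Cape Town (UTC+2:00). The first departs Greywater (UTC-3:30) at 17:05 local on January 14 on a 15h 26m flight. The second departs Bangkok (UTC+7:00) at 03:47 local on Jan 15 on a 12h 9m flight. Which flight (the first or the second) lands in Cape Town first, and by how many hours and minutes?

Flight 1 in UTC: 17:05 + 3:30 = 20:35 on Jan 14.
+15 hours and 26 minutes → arrive 12:01 UTC on Jan 15.
Flight 2 in UTC: 03:47 − 7:00 = 20:47 on Jan 14.
+12 hours and 9 minutes → arrive 08:56 UTC on Jan 15.
Flight 2 lands earlier by 3 hours 5 minutes.

the second, by 3 hours 5 minutes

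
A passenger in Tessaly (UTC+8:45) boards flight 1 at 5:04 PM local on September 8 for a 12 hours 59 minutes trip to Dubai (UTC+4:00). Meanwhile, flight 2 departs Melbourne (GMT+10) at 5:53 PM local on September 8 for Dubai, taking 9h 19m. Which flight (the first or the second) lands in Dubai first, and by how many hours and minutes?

Flight 1 in UTC: 5:04 PM − 8:45 = 8:19 AM on Sep 8.
+12 hours 59 minutes → arrive 9:18 PM UTC on Sep 8.
Flight 2 in UTC: 5:53 PM − 10:00 = 7:53 AM on Sep 8.
+9 hours 19 minutes → arrive 5:12 PM UTC on Sep 8.
Flight 2 lands earlier by 4 hours 6 minutes.

the second, by 4 hours 6 minutes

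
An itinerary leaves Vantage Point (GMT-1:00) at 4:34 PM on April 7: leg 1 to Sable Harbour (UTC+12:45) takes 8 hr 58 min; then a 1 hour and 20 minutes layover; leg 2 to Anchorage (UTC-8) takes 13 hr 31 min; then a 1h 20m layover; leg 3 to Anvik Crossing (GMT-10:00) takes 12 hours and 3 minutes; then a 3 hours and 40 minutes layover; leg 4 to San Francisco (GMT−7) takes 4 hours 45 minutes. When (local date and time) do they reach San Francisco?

8:11 AM on Apr 9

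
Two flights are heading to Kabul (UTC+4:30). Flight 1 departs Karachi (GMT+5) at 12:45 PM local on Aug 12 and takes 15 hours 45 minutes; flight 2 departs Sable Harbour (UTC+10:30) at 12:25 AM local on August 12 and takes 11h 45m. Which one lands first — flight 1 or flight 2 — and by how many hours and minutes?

Flight 1 in UTC: 12:45 PM − 5:00 = 7:45 AM on Aug 12.
+15 hours and 45 minutes → arrive 11:30 PM UTC on Aug 12.
Flight 2 in UTC: 12:25 AM − 10:30 = 1:55 PM on Aug 11.
+11 hours 45 minutes → arrive 1:40 AM UTC on Aug 12.
Flight 2 lands earlier by 21 hours 50 minutes.

the second, by 21 hours 50 minutes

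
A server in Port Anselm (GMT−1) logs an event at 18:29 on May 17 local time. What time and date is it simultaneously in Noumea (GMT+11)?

In UTC: 18:29 + 1:00 = 19:29 on May 17.
Noumea is UTC+11:00: 19:29 + 11:00 = 06:29 on May 18.

06:29 on May 18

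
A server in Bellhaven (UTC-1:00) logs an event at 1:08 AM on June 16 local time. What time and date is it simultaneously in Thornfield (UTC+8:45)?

In UTC: 1:08 AM + 1:00 = 2:08 AM on Jun 16.
Thornfield is UTC+8:45: 2:08 AM + 8:45 = 10:53 AM on Jun 16.

10:53 AM on June 16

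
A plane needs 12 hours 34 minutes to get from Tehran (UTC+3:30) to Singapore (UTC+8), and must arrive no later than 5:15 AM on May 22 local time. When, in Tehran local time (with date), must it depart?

Target arrival in UTC: 5:15 AM − 8:00 = 9:15 PM on May 21.
Subtract 12 hours and 34 minutes → departure 8:41 AM UTC on May 21.
Tehran is UTC+3:30: 8:41 AM + 3:30 = 12:11 PM on May 21.

12:11 PM on May 21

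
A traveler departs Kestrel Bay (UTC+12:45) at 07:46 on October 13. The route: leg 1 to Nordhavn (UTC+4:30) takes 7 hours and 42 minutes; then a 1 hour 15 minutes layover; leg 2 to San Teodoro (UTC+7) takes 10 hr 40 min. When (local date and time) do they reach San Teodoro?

21:38 on October 13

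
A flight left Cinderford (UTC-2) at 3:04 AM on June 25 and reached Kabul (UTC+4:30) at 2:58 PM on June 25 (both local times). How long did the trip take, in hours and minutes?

5 hours 24 minutes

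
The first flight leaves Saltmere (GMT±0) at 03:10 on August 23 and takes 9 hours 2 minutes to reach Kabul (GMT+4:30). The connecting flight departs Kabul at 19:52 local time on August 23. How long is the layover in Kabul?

3 hours 10 minutes

Saltmere is at UTC+0, so departure is already 03:10 UTC on Aug 23.
Add 9 hours 2 minutes flight time → 12:12 UTC.
Kabul is UTC+4:30, so local arrival = 12:12 + 4:30 = 16:42 on Aug 23.
Layover = 19:52 − 16:42 = 3 hours 10 minutes.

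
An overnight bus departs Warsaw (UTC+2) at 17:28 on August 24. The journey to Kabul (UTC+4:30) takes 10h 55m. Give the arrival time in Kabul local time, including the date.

06:53 on August 25

Convert departure to UTC: 17:28 − 2:00 = 15:28 UTC on Aug 24.
Add 10 hours 55 minutes travel time → 02:23 UTC (Aug 25).
Kabul is UTC+4:30, so local arrival = 02:23 + 4:30 = 06:53 on Aug 25.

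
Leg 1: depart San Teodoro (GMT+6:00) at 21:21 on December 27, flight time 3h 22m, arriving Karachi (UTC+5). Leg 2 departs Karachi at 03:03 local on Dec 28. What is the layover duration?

Convert departure to UTC: 21:21 − 6:00 = 15:21 UTC on Dec 27.
Add 3 hours and 22 minutes flight time → 18:43 UTC.
Karachi is UTC+5:00, so local arrival = 18:43 + 5:00 = 23:43 on Dec 27.
Layover = 03:03 − 23:43 (+1 day) = 3 hours 20 minutes.

3 hours 20 minutes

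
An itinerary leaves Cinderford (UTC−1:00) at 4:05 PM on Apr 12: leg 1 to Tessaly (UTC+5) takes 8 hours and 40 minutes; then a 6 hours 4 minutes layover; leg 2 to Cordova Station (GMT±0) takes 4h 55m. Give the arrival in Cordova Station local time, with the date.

12:44 PM on April 13

Convert departure to UTC: 4:05 PM + 1:00 = 5:05 PM UTC on Apr 12.
Add 8 hours and 40 minutes leg 1 → 1:45 AM UTC (Apr 13).
Add 6 hours and 4 minutes layover in Tessaly → 7:49 AM UTC.
Add 4 hours and 55 minutes leg 2 → 12:44 PM UTC.
Cordova Station is UTC+0, so local arrival is the same: 12:44 PM on Apr 13.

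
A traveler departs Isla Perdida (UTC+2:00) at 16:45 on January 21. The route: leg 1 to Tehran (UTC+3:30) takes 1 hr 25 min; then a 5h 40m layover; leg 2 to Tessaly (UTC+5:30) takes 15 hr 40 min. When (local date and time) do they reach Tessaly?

19:00 on January 22

Convert departure to UTC: 16:45 − 2:00 = 14:45 UTC on Jan 21.
Add 1 hour and 25 minutes leg 1 → 16:10 UTC.
Add 5 hours and 40 minutes layover in Tehran → 21:50 UTC.
Add 15 hours 40 minutes leg 2 → 13:30 UTC (Jan 22).
Tessaly is UTC+5:30, so local arrival = 13:30 + 5:30 = 19:00 on Jan 22.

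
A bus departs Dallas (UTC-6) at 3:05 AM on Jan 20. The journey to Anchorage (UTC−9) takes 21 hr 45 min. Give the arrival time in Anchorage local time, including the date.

Convert departure to UTC: 3:05 AM + 6:00 = 9:05 AM UTC on Jan 20.
Add 21 hours 45 minutes travel time → 6:50 AM UTC (Jan 21).
Anchorage is UTC−9:00, so local arrival = 6:50 AM − 9:00 = 9:50 PM on Jan 20.

9:50 PM on Jan 20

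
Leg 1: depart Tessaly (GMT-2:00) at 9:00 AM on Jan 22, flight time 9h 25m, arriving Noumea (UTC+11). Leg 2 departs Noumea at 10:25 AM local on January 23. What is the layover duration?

3 hours

Convert departure to UTC: 9:00 AM + 2:00 = 11:00 AM UTC on Jan 22.
Add 9 hours and 25 minutes flight time → 8:25 PM UTC.
Noumea is UTC+11:00, so local arrival = 8:25 PM + 11:00 = 7:25 AM on Jan 23.
Layover = 10:25 AM − 7:25 AM = 3 hours.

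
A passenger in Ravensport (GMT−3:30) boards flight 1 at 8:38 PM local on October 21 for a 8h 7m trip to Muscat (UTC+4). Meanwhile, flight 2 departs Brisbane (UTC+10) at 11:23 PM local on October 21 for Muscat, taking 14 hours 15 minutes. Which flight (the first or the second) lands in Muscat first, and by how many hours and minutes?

the second, by 4 hours 37 minutes

Flight 1 in UTC: 8:38 PM + 3:30 = 12:08 AM on Oct 22.
+8 hours 7 minutes → arrive 8:15 AM UTC on Oct 22.
Flight 2 in UTC: 11:23 PM − 10:00 = 1:23 PM on Oct 21.
+14 hours and 15 minutes → arrive 3:38 AM UTC on Oct 22.
Flight 2 lands earlier by 4 hours 37 minutes.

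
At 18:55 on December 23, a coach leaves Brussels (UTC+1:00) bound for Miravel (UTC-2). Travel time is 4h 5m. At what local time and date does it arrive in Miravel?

Miravel is 3:00 behind Brussels.
After 4 hours 5 minutes it is 23:00 in Brussels.
Shift by the zone difference: 23:00 − 3:00 = 20:00 on Dec 23 in Miravel.

20:00 on December 23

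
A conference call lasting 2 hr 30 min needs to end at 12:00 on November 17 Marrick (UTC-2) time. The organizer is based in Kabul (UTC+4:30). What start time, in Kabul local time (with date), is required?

16:00 on November 17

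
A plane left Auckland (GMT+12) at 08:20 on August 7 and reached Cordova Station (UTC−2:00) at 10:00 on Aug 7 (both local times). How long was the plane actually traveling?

Departure in UTC: 08:20 − 12:00 = 20:20 on Aug 6.
Arrival in UTC: 10:00 + 2:00 = 12:00 on Aug 7.
Elapsed = 12:00 − 20:20 (+1 day) = 15 hours 40 minutes.

15 hours 40 minutes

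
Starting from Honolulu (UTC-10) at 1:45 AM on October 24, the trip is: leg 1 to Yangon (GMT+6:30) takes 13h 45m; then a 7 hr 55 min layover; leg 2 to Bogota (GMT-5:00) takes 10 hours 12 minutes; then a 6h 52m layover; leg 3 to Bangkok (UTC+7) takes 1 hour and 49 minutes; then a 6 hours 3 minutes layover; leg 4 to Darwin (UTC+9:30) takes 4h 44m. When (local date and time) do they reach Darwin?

12:35 AM on Oct 27

Convert departure to UTC: 1:45 AM + 10:00 = 11:45 AM UTC on Oct 24.
Add 13 hours 45 minutes leg 1 → 1:30 AM UTC (Oct 25).
Add 7 hours 55 minutes layover in Yangon → 9:25 AM UTC.
Add 10 hours 12 minutes leg 2 → 7:37 PM UTC.
Add 6 hours 52 minutes layover in Bogota → 2:29 AM UTC (Oct 26).
Add 1 hour and 49 minutes leg 3 → 4:18 AM UTC.
Add 6 hours 3 minutes layover in Bangkok → 10:21 AM UTC.
Add 4 hours 44 minutes leg 4 → 3:05 PM UTC.
Darwin is UTC+9:30, so local arrival = 3:05 PM + 9:30 = 12:35 AM on Oct 27.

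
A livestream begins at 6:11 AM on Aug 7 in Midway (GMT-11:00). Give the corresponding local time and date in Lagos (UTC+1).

In UTC: 6:11 AM + 11:00 = 5:11 PM on Aug 7.
Lagos is UTC+1:00: 5:11 PM + 1:00 = 6:11 PM on Aug 7.

6:11 PM on Aug 7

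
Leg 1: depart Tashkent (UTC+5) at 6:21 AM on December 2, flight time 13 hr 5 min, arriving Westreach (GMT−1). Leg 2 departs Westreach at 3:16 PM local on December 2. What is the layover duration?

1 hour 50 minutes

Convert departure to UTC: 6:21 AM − 5:00 = 1:21 AM UTC on Dec 2.
Add 13 hours 5 minutes flight time → 2:26 PM UTC.
Westreach is UTC−1:00, so local arrival = 2:26 PM − 1:00 = 1:26 PM on Dec 2.
Layover = 3:16 PM − 1:26 PM = 1 hour 50 minutes.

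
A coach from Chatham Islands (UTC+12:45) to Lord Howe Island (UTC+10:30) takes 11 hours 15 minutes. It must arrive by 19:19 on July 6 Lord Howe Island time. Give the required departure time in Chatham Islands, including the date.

Target arrival in UTC: 19:19 − 10:30 = 08:49 on Jul 6.
Subtract 11 hours 15 minutes → departure 21:34 UTC on Jul 5.
Chatham Islands is UTC+12:45: 21:34 + 12:45 = 10:19 on Jul 6.

10:19 on July 6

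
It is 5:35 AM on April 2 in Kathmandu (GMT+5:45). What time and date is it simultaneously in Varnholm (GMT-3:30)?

In UTC: 5:35 AM − 5:45 = 11:50 PM on Apr 1.
Varnholm is UTC−3:30: 11:50 PM − 3:30 = 8:20 PM on Apr 1.

8:20 PM on April 1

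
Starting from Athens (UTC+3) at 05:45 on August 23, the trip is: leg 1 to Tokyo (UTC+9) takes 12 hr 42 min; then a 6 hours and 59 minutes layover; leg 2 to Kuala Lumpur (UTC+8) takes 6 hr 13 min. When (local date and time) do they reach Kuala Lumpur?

12:39 on Aug 24

Convert departure to UTC: 05:45 − 3:00 = 02:45 UTC on Aug 23.
Add 12 hours 42 minutes leg 1 → 15:27 UTC.
Add 6 hours and 59 minutes layover in Tokyo → 22:26 UTC.
Add 6 hours and 13 minutes leg 2 → 04:39 UTC (Aug 24).
Kuala Lumpur is UTC+8:00, so local arrival = 04:39 + 8:00 = 12:39 on Aug 24.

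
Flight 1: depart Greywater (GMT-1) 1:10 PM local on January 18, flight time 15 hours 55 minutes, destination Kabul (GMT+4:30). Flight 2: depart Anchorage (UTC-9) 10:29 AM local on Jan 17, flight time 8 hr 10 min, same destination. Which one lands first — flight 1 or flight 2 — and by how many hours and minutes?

the second, by 26 hours 26 minutes

Flight 1 in UTC: 1:10 PM + 1:00 = 2:10 PM on Jan 18.
+15 hours 55 minutes → arrive 6:05 AM UTC on Jan 19.
Flight 2 in UTC: 10:29 AM + 9:00 = 7:29 PM on Jan 17.
+8 hours and 10 minutes → arrive 3:39 AM UTC on Jan 18.
Flight 2 lands earlier by 26 hours 26 minutes.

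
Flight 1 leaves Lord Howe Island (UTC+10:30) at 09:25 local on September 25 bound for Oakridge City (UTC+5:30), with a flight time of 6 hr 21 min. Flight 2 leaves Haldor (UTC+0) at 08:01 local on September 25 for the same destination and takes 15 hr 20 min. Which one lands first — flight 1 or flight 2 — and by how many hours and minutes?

Flight 1 in UTC: 09:25 − 10:30 = 22:55 on Sep 24.
+6 hours 21 minutes → arrive 05:16 UTC on Sep 25.
Flight 2 departs at 08:01 UTC (Sep 25).
+15 hours 20 minutes → arrive 23:21 UTC on Sep 25.
Flight 1 lands earlier by 18 hours 5 minutes.

the first, by 18 hours 5 minutes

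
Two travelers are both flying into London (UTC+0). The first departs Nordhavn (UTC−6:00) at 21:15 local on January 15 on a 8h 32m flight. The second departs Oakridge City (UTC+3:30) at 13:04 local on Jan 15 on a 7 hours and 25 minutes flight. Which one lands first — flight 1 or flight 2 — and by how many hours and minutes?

Flight 1 in UTC: 21:15 + 6:00 = 03:15 on Jan 16.
+8 hours 32 minutes → arrive 11:47 UTC on Jan 16.
Flight 2 in UTC: 13:04 − 3:30 = 09:34 on Jan 15.
+7 hours 25 minutes → arrive 16:59 UTC on Jan 15.
Flight 2 lands earlier by 18 hours 48 minutes.

the second, by 18 hours 48 minutes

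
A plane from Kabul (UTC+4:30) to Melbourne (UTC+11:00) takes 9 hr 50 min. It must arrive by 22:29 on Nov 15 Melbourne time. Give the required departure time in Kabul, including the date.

06:09 on November 15

Target arrival in UTC: 22:29 − 11:00 = 11:29 on Nov 15.
Subtract 9 hours 50 minutes → departure 01:39 UTC on Nov 15.
Kabul is UTC+4:30: 01:39 + 4:30 = 06:09 on Nov 15.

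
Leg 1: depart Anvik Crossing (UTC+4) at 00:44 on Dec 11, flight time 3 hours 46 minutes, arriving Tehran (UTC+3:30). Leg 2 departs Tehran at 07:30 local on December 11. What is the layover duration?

3 hours 30 minutes

Convert departure to UTC: 00:44 − 4:00 = 20:44 UTC on Dec 10.
Add 3 hours and 46 minutes flight time → 00:30 UTC (Dec 11).
Tehran is UTC+3:30, so local arrival = 00:30 + 3:30 = 04:00 on Dec 11.
Layover = 07:30 − 04:00 = 3 hours 30 minutes.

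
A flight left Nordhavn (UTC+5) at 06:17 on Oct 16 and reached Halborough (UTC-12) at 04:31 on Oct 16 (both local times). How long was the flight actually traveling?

15 hours 14 minutes

Halborough is 17:00 behind Nordhavn.
Clock-face elapsed time (ignoring zones) is −1 hour 46 minutes.
Actual elapsed = −1 hour 46 minutes + 17:00 = 15 hours 14 minutes.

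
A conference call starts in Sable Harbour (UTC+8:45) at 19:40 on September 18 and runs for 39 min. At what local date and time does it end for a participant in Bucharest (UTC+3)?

14:34 on Sep 18

Bucharest is 5:45 behind Sable Harbour.
After 39 minutes it is 20:19 in Sable Harbour.
Shift by the zone difference: 20:19 − 5:45 = 14:34 on Sep 18 in Bucharest.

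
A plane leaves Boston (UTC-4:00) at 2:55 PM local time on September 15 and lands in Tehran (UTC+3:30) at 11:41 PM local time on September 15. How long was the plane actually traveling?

1 hour 16 minutes

Departure in UTC: 2:55 PM + 4:00 = 6:55 PM on Sep 15.
Arrival in UTC: 11:41 PM − 3:30 = 8:11 PM on Sep 15.
Elapsed = 8:11 PM − 6:55 PM = 1 hour 16 minutes.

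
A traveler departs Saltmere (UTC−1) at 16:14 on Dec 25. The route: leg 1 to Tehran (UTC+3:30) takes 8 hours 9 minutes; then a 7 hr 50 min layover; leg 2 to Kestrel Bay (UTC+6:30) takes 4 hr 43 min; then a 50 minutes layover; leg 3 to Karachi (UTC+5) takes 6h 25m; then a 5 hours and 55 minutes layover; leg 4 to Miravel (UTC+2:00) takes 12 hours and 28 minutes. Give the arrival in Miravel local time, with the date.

Convert departure to UTC: 16:14 + 1:00 = 17:14 UTC on Dec 25.
Add 8 hours 9 minutes leg 1 → 01:23 UTC (Dec 26).
Add 7 hours and 50 minutes layover in Tehran → 09:13 UTC.
Add 4 hours 43 minutes leg 2 → 13:56 UTC.
Add 50 minutes layover in Kestrel Bay → 14:46 UTC.
Add 6 hours 25 minutes leg 3 → 21:11 UTC.
Add 5 hours 55 minutes layover in Karachi → 03:06 UTC (Dec 27).
Add 12 hours and 28 minutes leg 4 → 15:34 UTC.
Miravel is UTC+2:00, so local arrival = 15:34 + 2:00 = 17:34 on Dec 27.

17:34 on Dec 27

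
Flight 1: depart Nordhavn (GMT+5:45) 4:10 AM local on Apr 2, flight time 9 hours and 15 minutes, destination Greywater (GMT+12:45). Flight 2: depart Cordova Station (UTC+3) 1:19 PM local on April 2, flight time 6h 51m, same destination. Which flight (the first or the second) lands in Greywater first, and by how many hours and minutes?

Flight 1 in UTC: 4:10 AM − 5:45 = 10:25 PM on Apr 1.
+9 hours 15 minutes → arrive 7:40 AM UTC on Apr 2.
Flight 2 in UTC: 1:19 PM − 3:00 = 10:19 AM on Apr 2.
+6 hours 51 minutes → arrive 5:10 PM UTC on Apr 2.
Flight 1 lands earlier by 9 hours 30 minutes.

the first, by 9 hours 30 minutes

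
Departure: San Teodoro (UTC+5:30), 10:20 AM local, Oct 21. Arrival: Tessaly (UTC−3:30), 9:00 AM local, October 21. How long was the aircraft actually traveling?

7 hours 40 minutes

Departure in UTC: 10:20 AM − 5:30 = 4:50 AM on Oct 21.
Arrival in UTC: 9:00 AM + 3:30 = 12:30 PM on Oct 21.
Elapsed = 12:30 PM − 4:50 AM = 7 hours 40 minutes.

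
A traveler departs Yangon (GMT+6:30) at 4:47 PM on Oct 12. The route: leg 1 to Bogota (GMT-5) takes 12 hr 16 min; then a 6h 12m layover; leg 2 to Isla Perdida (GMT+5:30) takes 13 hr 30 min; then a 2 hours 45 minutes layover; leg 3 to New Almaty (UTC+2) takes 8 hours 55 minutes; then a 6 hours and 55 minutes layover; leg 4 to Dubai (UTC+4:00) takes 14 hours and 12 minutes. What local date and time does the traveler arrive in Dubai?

7:02 AM on October 15

Convert departure to UTC: 4:47 PM − 6:30 = 10:17 AM UTC on Oct 12.
Add 12 hours and 16 minutes leg 1 → 10:33 PM UTC.
Add 6 hours and 12 minutes layover in Bogota → 4:45 AM UTC (Oct 13).
Add 13 hours and 30 minutes leg 2 → 6:15 PM UTC.
Add 2 hours 45 minutes layover in Isla Perdida → 9:00 PM UTC.
Add 8 hours and 55 minutes leg 3 → 5:55 AM UTC (Oct 14).
Add 6 hours and 55 minutes layover in New Almaty → 12:50 PM UTC.
Add 14 hours 12 minutes leg 4 → 3:02 AM UTC (Oct 15).
Dubai is UTC+4:00, so local arrival = 3:02 AM + 4:00 = 7:02 AM on Oct 15.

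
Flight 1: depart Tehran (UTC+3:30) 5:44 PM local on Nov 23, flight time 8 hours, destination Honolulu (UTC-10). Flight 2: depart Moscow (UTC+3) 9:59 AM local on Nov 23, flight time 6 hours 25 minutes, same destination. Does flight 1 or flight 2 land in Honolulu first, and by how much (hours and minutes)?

the second, by 8 hours 50 minutes

Flight 1 in UTC: 5:44 PM − 3:30 = 2:14 PM on Nov 23.
+8 hours → arrive 10:14 PM UTC on Nov 23.
Flight 2 in UTC: 9:59 AM − 3:00 = 6:59 AM on Nov 23.
+6 hours 25 minutes → arrive 1:24 PM UTC on Nov 23.
Flight 2 lands earlier by 8 hours 50 minutes.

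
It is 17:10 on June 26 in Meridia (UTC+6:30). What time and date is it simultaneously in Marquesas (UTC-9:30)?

In UTC: 17:10 − 6:30 = 10:40 on Jun 26.
Marquesas is UTC−9:30: 10:40 − 9:30 = 01:10 on Jun 26.

01:10 on Jun 26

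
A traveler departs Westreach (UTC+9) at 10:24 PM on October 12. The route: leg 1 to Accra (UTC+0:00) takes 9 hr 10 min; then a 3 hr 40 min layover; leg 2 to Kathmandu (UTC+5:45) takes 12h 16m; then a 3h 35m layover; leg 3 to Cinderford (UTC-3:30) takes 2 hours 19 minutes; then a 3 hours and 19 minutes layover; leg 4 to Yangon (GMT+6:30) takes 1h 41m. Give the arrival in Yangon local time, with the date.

Convert departure to UTC: 10:24 PM − 9:00 = 1:24 PM UTC on Oct 12.
Add 9 hours and 10 minutes leg 1 → 10:34 PM UTC.
Add 3 hours and 40 minutes layover in Accra → 2:14 AM UTC (Oct 13).
Add 12 hours and 16 minutes leg 2 → 2:30 PM UTC.
Add 3 hours 35 minutes layover in Kathmandu → 6:05 PM UTC.
Add 2 hours and 19 minutes leg 3 → 8:24 PM UTC.
Add 3 hours and 19 minutes layover in Cinderford → 11:43 PM UTC.
Add 1 hour and 41 minutes leg 4 → 1:24 AM UTC (Oct 14).
Yangon is UTC+6:30, so local arrival = 1:24 AM + 6:30 = 7:54 AM on Oct 14.

7:54 AM on October 14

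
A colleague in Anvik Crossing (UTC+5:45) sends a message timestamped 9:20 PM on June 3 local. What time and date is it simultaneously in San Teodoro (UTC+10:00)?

1:35 AM on June 4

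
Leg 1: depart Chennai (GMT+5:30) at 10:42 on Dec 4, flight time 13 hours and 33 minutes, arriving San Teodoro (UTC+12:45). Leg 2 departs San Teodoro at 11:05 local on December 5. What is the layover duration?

3 hours 35 minutes

Convert departure to UTC: 10:42 − 5:30 = 05:12 UTC on Dec 4.
Add 13 hours and 33 minutes flight time → 18:45 UTC.
San Teodoro is UTC+12:45, so local arrival = 18:45 + 12:45 = 07:30 on Dec 5.
Layover = 11:05 − 07:30 = 3 hours 35 minutes.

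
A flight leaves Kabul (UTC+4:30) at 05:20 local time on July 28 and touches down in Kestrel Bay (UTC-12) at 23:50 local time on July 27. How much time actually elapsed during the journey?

11 hours

Departure in UTC: 05:20 − 4:30 = 00:50 on Jul 28.
Arrival in UTC: 23:50 + 12:00 = 11:50 on Jul 28.
Elapsed = 11:50 − 00:50 = 11 hours.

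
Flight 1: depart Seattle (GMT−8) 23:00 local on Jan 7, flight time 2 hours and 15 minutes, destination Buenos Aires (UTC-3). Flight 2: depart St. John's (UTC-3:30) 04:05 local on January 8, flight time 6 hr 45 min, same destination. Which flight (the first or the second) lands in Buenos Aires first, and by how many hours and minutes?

Flight 1 in UTC: 23:00 + 8:00 = 07:00 on Jan 8.
+2 hours and 15 minutes → arrive 09:15 UTC on Jan 8.
Flight 2 in UTC: 04:05 + 3:30 = 07:35 on Jan 8.
+6 hours and 45 minutes → arrive 14:20 UTC on Jan 8.
Flight 1 lands earlier by 5 hours 5 minutes.

the first, by 5 hours 5 minutes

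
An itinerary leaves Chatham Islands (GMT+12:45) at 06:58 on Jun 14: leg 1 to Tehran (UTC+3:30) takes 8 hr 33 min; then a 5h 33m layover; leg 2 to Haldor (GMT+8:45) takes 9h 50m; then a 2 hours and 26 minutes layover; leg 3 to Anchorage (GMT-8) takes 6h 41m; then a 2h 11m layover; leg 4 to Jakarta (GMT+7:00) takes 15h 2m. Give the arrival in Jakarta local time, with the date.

Convert departure to UTC: 06:58 − 12:45 = 18:13 UTC on Jun 13.
Add 8 hours 33 minutes leg 1 → 02:46 UTC (Jun 14).
Add 5 hours 33 minutes layover in Tehran → 08:19 UTC.
Add 9 hours and 50 minutes leg 2 → 18:09 UTC.
Add 2 hours and 26 minutes layover in Haldor → 20:35 UTC.
Add 6 hours and 41 minutes leg 3 → 03:16 UTC (Jun 15).
Add 2 hours 11 minutes layover in Anchorage → 05:27 UTC.
Add 15 hours 2 minutes leg 4 → 20:29 UTC.
Jakarta is UTC+7:00, so local arrival = 20:29 + 7:00 = 03:29 on Jun 16.

03:29 on June 16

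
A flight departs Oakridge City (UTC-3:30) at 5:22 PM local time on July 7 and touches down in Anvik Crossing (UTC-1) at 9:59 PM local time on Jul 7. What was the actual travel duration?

Departure in UTC: 5:22 PM + 3:30 = 8:52 PM on Jul 7.
Arrival in UTC: 9:59 PM + 1:00 = 10:59 PM on Jul 7.
Elapsed = 10:59 PM − 8:52 PM = 2 hours 7 minutes.

2 hours 7 minutes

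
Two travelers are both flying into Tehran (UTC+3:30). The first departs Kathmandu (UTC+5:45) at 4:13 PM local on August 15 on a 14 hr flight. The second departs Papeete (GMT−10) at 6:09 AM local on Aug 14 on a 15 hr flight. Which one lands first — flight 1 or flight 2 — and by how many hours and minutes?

the second, by 17 hours 19 minutes

Flight 1 in UTC: 4:13 PM − 5:45 = 10:28 AM on Aug 15.
+14 hours → arrive 12:28 AM UTC on Aug 16.
Flight 2 in UTC: 6:09 AM + 10:00 = 4:09 PM on Aug 14.
+15 hours → arrive 7:09 AM UTC on Aug 15.
Flight 2 lands earlier by 17 hours 19 minutes.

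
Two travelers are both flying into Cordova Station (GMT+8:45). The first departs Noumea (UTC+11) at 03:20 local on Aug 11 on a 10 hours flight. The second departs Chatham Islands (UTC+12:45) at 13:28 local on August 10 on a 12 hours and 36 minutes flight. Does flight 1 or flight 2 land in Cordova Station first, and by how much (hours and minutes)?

Flight 1 in UTC: 03:20 − 11:00 = 16:20 on Aug 10.
+10 hours → arrive 02:20 UTC on Aug 11.
Flight 2 in UTC: 13:28 − 12:45 = 00:43 on Aug 10.
+12 hours and 36 minutes → arrive 13:19 UTC on Aug 10.
Flight 2 lands earlier by 13 hours 1 minute.

the second, by 13 hours 1 minute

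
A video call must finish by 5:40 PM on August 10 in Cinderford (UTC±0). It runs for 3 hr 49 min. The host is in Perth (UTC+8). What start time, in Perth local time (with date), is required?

9:51 PM on Aug 10

Target end time is already UTC: 5:40 PM on Aug 10.
Subtract 3 hours 49 minutes → start 1:51 PM UTC on Aug 10.
Perth is UTC+8:00: 1:51 PM + 8:00 = 9:51 PM on Aug 10.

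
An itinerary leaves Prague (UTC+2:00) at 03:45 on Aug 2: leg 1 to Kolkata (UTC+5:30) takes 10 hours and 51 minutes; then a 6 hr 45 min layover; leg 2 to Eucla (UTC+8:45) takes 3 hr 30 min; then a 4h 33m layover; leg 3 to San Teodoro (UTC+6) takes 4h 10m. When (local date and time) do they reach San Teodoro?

Convert departure to UTC: 03:45 − 2:00 = 01:45 UTC on Aug 2.
Add 10 hours and 51 minutes leg 1 → 12:36 UTC.
Add 6 hours 45 minutes layover in Kolkata → 19:21 UTC.
Add 3 hours and 30 minutes leg 2 → 22:51 UTC.
Add 4 hours 33 minutes layover in Eucla → 03:24 UTC (Aug 3).
Add 4 hours and 10 minutes leg 3 → 07:34 UTC.
San Teodoro is UTC+6:00, so local arrival = 07:34 + 6:00 = 13:34 on Aug 3.

13:34 on Aug 3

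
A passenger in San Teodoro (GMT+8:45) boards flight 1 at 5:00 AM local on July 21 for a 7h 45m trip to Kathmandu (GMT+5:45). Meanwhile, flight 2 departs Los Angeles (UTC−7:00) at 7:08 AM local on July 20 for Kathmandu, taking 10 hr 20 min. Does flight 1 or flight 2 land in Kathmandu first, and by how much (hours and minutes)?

Flight 1 in UTC: 5:00 AM − 8:45 = 8:15 PM on Jul 20.
+7 hours 45 minutes → arrive 4:00 AM UTC on Jul 21.
Flight 2 in UTC: 7:08 AM + 7:00 = 2:08 PM on Jul 20.
+10 hours and 20 minutes → arrive 12:28 AM UTC on Jul 21.
Flight 2 lands earlier by 3 hours 32 minutes.

the second, by 3 hours 32 minutes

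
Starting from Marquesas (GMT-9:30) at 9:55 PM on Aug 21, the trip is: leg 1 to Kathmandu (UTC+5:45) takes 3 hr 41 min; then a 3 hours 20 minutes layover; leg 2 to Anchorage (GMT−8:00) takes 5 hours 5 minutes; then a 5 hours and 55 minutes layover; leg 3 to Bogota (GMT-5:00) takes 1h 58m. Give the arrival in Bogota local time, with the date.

Convert departure to UTC: 9:55 PM + 9:30 = 7:25 AM UTC on Aug 22.
Add 3 hours 41 minutes leg 1 → 11:06 AM UTC.
Add 3 hours and 20 minutes layover in Kathmandu → 2:26 PM UTC.
Add 5 hours and 5 minutes leg 2 → 7:31 PM UTC.
Add 5 hours 55 minutes layover in Anchorage → 1:26 AM UTC (Aug 23).
Add 1 hour and 58 minutes leg 3 → 3:24 AM UTC.
Bogota is UTC−5:00, so local arrival = 3:24 AM − 5:00 = 10:24 PM on Aug 22.

10:24 PM on August 22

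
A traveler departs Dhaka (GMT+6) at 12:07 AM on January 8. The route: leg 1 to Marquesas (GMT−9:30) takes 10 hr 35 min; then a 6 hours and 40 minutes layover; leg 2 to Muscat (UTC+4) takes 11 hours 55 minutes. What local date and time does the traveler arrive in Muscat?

3:17 AM on January 9

Convert departure to UTC: 12:07 AM − 6:00 = 6:07 PM UTC on Jan 7.
Add 10 hours 35 minutes leg 1 → 4:42 AM UTC (Jan 8).
Add 6 hours 40 minutes layover in Marquesas → 11:22 AM UTC.
Add 11 hours and 55 minutes leg 2 → 11:17 PM UTC.
Muscat is UTC+4:00, so local arrival = 11:17 PM + 4:00 = 3:17 AM on Jan 9.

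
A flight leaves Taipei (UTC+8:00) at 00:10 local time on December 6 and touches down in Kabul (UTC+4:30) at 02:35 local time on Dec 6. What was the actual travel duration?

Departure in UTC: 00:10 − 8:00 = 16:10 on Dec 5.
Arrival in UTC: 02:35 − 4:30 = 22:05 on Dec 5.
Elapsed = 22:05 − 16:10 = 5 hours 55 minutes.

5 hours 55 minutes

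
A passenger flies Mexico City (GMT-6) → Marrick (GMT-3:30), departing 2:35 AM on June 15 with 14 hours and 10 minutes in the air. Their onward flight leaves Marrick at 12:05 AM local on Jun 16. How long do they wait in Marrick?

4 hours 50 minutes

Convert departure to UTC: 2:35 AM + 6:00 = 8:35 AM UTC on Jun 15.
Add 14 hours and 10 minutes flight time → 10:45 PM UTC.
Marrick is UTC−3:30, so local arrival = 10:45 PM − 3:30 = 7:15 PM on Jun 15.
Layover = 12:05 AM − 7:15 PM (+1 day) = 4 hours 50 minutes.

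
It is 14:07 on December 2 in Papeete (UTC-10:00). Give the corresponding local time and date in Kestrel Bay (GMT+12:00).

12:07 on December 3

In UTC: 14:07 + 10:00 = 00:07 on Dec 3.
Kestrel Bay is UTC+12:00: 00:07 + 12:00 = 12:07 on Dec 3.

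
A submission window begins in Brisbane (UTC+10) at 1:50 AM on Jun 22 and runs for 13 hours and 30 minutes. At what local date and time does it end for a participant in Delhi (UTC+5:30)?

Convert start to UTC: 1:50 AM − 10:00 = 3:50 PM UTC on Jun 21.
Add 13 hours 30 minutes duration → 5:20 AM UTC (Jun 22).
Delhi is UTC+5:30, so local end time = 5:20 AM + 5:30 = 10:50 AM on Jun 22.

10:50 AM on June 22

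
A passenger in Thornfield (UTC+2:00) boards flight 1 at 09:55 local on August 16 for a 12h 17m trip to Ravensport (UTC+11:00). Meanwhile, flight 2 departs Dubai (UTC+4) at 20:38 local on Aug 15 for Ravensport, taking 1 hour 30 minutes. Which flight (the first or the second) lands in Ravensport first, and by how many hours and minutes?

the second, by 26 hours 4 minutes

Flight 1 in UTC: 09:55 − 2:00 = 07:55 on Aug 16.
+12 hours 17 minutes → arrive 20:12 UTC on Aug 16.
Flight 2 in UTC: 20:38 − 4:00 = 16:38 on Aug 15.
+1 hour and 30 minutes → arrive 18:08 UTC on Aug 15.
Flight 2 lands earlier by 26 hours 4 minutes.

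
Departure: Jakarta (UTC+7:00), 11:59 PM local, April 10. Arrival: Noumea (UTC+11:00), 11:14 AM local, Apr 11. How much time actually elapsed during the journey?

Departure in UTC: 11:59 PM − 7:00 = 4:59 PM on Apr 10.
Arrival in UTC: 11:14 AM − 11:00 = 12:14 AM on Apr 11.
Elapsed = 12:14 AM − 4:59 PM (+1 day) = 7 hours 15 minutes.

7 hours 15 minutes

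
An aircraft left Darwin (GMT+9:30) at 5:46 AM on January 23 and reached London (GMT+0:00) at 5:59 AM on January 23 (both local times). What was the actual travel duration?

9 hours 43 minutes

Departure in UTC: 5:46 AM − 9:30 = 8:16 PM on Jan 22.
Arrival is already UTC: 5:59 AM on Jan 23.
Elapsed = 5:59 AM − 8:16 PM (+1 day) = 9 hours 43 minutes.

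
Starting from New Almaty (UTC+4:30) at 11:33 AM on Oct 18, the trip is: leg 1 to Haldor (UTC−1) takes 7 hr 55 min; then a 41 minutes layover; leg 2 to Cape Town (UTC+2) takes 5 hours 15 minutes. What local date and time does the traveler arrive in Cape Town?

10:54 PM on Oct 18

Convert departure to UTC: 11:33 AM − 4:30 = 7:03 AM UTC on Oct 18.
Add 7 hours 55 minutes leg 1 → 2:58 PM UTC.
Add 41 minutes layover in Haldor → 3:39 PM UTC.
Add 5 hours and 15 minutes leg 2 → 8:54 PM UTC.
Cape Town is UTC+2:00, so local arrival = 8:54 PM + 2:00 = 10:54 PM on Oct 18.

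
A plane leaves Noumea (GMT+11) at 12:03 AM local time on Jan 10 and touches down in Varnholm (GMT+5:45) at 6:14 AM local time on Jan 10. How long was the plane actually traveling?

11 hours 26 minutes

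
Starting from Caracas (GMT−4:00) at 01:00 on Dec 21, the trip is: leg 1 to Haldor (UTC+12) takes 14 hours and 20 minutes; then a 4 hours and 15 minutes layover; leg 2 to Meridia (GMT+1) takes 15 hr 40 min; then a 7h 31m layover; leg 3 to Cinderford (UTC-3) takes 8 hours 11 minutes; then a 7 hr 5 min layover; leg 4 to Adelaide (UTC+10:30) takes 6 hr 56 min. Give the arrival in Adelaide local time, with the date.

07:28 on Dec 24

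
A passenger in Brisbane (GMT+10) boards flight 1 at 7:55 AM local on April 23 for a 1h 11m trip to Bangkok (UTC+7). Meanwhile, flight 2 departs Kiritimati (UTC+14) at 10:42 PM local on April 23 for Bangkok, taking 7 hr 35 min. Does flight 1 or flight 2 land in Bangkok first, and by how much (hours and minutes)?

Flight 1 in UTC: 7:55 AM − 10:00 = 9:55 PM on Apr 22.
+1 hour and 11 minutes → arrive 11:06 PM UTC on Apr 22.
Flight 2 in UTC: 10:42 PM − 14:00 = 8:42 AM on Apr 23.
+7 hours and 35 minutes → arrive 4:17 PM UTC on Apr 23.
Flight 1 lands earlier by 17 hours 11 minutes.

the first, by 17 hours 11 minutes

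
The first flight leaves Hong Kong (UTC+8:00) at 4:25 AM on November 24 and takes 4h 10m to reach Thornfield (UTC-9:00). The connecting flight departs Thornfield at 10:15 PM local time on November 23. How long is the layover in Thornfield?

6 hours 40 minutes

Convert departure to UTC: 4:25 AM − 8:00 = 8:25 PM UTC on Nov 23.
Add 4 hours and 10 minutes flight time → 12:35 AM UTC (Nov 24).
Thornfield is UTC−9:00, so local arrival = 12:35 AM − 9:00 = 3:35 PM on Nov 23.
Layover = 10:15 PM − 3:35 PM = 6 hours 40 minutes.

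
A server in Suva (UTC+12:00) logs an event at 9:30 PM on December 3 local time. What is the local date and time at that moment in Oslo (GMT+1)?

10:30 AM on December 3

In UTC: 9:30 PM − 12:00 = 9:30 AM on Dec 3.
Oslo is UTC+1:00: 9:30 AM + 1:00 = 10:30 AM on Dec 3.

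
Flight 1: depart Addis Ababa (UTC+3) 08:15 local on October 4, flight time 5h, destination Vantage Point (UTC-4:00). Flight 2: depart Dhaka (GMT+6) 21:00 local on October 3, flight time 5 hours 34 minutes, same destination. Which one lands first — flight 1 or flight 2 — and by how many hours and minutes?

Flight 1 in UTC: 08:15 − 3:00 = 05:15 on Oct 4.
+5 hours → arrive 10:15 UTC on Oct 4.
Flight 2 in UTC: 21:00 − 6:00 = 15:00 on Oct 3.
+5 hours 34 minutes → arrive 20:34 UTC on Oct 3.
Flight 2 lands earlier by 13 hours 41 minutes.

the second, by 13 hours 41 minutes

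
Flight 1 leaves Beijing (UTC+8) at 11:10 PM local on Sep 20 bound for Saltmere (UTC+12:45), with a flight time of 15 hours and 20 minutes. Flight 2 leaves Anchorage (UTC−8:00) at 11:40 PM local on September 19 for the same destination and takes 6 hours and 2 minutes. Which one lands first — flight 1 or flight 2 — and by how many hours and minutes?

the second, by 16 hours 48 minutes

Flight 1 in UTC: 11:10 PM − 8:00 = 3:10 PM on Sep 20.
+15 hours and 20 minutes → arrive 6:30 AM UTC on Sep 21.
Flight 2 in UTC: 11:40 PM + 8:00 = 7:40 AM on Sep 20.
+6 hours and 2 minutes → arrive 1:42 PM UTC on Sep 20.
Flight 2 lands earlier by 16 hours 48 minutes.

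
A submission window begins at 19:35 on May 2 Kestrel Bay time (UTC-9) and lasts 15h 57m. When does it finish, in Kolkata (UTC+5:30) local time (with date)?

Kolkata is 14:30 ahead of Kestrel Bay.
After 15 hours and 57 minutes it is 11:32 (May 3) in Kestrel Bay.
Shift by the zone difference: 11:32 + 14:30 = 02:02 on May 4 in Kolkata.

02:02 on May 4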